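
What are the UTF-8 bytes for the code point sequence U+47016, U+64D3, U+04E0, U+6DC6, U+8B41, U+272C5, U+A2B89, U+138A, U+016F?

U+47016: 4-byte form → F1 87 80 96.
U+64D3: 3-byte form → E6 93 93.
U+04E0: 2-byte form → D3 A0.
U+6DC6: 3-byte form → E6 B7 86.
U+8B41: 3-byte form → E8 AD 81.
U+272C5: 4-byte form → F0 A7 8B 85.
U+A2B89: 4-byte form → F2 A2 AE 89.
U+138A: 3-byte form → E1 8E 8A.
U+016F: 2-byte form → C5 AF.
Concatenated (28 bytes): F1 87 80 96 E6 93 93 D3 A0 E6 B7 86 E8 AD 81 F0 A7 8B 85 F2 A2 AE 89 E1 8E 8A C5 AF.

F1 87 80 96 E6 93 93 D3 A0 E6 B7 86 E8 AD 81 F0 A7 8B 85 F2 A2 AE 89 E1 8E 8A C5 AF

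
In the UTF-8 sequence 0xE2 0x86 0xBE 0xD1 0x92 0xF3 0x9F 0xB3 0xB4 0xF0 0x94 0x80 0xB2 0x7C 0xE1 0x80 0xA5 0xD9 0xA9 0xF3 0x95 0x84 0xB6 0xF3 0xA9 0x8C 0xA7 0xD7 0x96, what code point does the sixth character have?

Offset 0: leading byte 0xE2 = 11100010 → 3-byte char #1 = E2 86 BE.
Offset 3: leading byte 0xD1 = 11010001 → 2-byte char #2 = D1 92.
Offset 5: leading byte 0xF3 = 11110011 → 4-byte char #3 = F3 9F B3 B4.
Offset 9: leading byte 0xF0 = 11110000 → 4-byte char #4 = F0 94 80 B2.
Offset 13: leading byte 0x7C = 01111100 → 1-byte char #5 = 7C.
Offset 14: leading byte 0xE1 = 11100001 → 3-byte char #6 = E1 80 A5.
Leading byte 0xE1 = 11100001 matches 1110xxxx → 3-byte sequence.
Byte 1: 0xE1 = 11100001, payload 0001 (4 bits).
Byte 2: 0x80 = 10000000 (10xxxxxx ✓), payload 000000.
Byte 3: 0xA5 = 10100101 (10xxxxxx ✓), payload 100101.
Concatenate: 0001000000100101 = 0x1025 (16 bits → U+1025).

U+1025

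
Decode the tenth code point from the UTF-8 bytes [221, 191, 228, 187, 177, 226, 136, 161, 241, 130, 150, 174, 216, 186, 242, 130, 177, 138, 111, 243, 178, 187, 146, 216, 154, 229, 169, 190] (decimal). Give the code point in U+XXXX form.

U+5A7E

Offset 0: leading byte 0xDD = 11011101 → 2-byte char #1 = DD BF.
Offset 2: leading byte 0xE4 = 11100100 → 3-byte char #2 = E4 BB B1.
Offset 5: leading byte 0xE2 = 11100010 → 3-byte char #3 = E2 88 A1.
Offset 8: leading byte 0xF1 = 11110001 → 4-byte char #4 = F1 82 96 AE.
Offset 12: leading byte 0xD8 = 11011000 → 2-byte char #5 = D8 BA.
Offset 14: leading byte 0xF2 = 11110010 → 4-byte char #6 = F2 82 B1 8A.
Offset 18: leading byte 0x6F = 01101111 → 1-byte char #7 = 6F.
Offset 19: leading byte 0xF3 = 11110011 → 4-byte char #8 = F3 B2 BB 92.
Offset 23: leading byte 0xD8 = 11011000 → 2-byte char #9 = D8 9A.
Offset 25: leading byte 0xE5 = 11100101 → 3-byte char #10 = E5 A9 BE.
Leading byte 0xE5 = 11100101 matches 1110xxxx → 3-byte sequence.
Byte 1: 0xE5 = 11100101, payload 0101 (4 bits).
Byte 2: 0xA9 = 10101001 (10xxxxxx ✓), payload 101001.
Byte 3: 0xBE = 10111110 (10xxxxxx ✓), payload 111110.
Concatenate: 0101101001111110 = 0x5A7E (16 bits → U+5A7E).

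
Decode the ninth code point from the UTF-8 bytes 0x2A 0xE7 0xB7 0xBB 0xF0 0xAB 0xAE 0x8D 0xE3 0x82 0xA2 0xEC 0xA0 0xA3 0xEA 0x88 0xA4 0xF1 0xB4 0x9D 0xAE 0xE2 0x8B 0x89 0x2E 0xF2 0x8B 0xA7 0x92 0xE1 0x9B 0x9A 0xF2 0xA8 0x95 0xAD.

Offset 0: leading byte 0x2A = 00101010 → 1-byte char #1 = 2A.
Offset 1: leading byte 0xE7 = 11100111 → 3-byte char #2 = E7 B7 BB.
Offset 4: leading byte 0xF0 = 11110000 → 4-byte char #3 = F0 AB AE 8D.
Offset 8: leading byte 0xE3 = 11100011 → 3-byte char #4 = E3 82 A2.
Offset 11: leading byte 0xEC = 11101100 → 3-byte char #5 = EC A0 A3.
Offset 14: leading byte 0xEA = 11101010 → 3-byte char #6 = EA 88 A4.
Offset 17: leading byte 0xF1 = 11110001 → 4-byte char #7 = F1 B4 9D AE.
Offset 21: leading byte 0xE2 = 11100010 → 3-byte char #8 = E2 8B 89.
Offset 24: leading byte 0x2E = 00101110 → 1-byte char #9 = 2E.
Leading byte 0x2E = 00101110 matches 0xxxxxxx → 1-byte sequence.
Byte 1: 0x2E = 00101110, payload 0101110 (7 bits).
Concatenate: 0101110 = 0x2E (7 bits → U+002E).

U+002E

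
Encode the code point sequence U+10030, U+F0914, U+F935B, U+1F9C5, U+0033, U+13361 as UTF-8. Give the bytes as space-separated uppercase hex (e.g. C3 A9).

U+10030: 4-byte form → F0 90 80 B0.
U+F0914: 4-byte form → F3 B0 A4 94.
U+F935B: 4-byte form → F3 B9 8D 9B.
U+1F9C5: 4-byte form → F0 9F A7 85.
U+0033: 1-byte form → 33.
U+13361: 4-byte form → F0 93 8D A1.
Concatenated (21 bytes): F0 90 80 B0 F3 B0 A4 94 F3 B9 8D 9B F0 9F A7 85 33 F0 93 8D A1.

F0 90 80 B0 F3 B0 A4 94 F3 B9 8D 9B F0 9F A7 85 33 F0 93 8D A1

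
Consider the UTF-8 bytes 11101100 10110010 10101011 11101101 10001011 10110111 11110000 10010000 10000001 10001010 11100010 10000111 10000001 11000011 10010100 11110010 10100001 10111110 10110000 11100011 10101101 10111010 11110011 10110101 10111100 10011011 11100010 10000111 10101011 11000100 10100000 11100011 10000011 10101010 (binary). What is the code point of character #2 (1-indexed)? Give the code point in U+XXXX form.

Offset 0: leading byte 0xEC = 11101100 → 3-byte char #1 = EC B2 AB.
Offset 3: leading byte 0xED = 11101101 → 3-byte char #2 = ED 8B B7.
Leading byte 0xED = 11101101 matches 1110xxxx → 3-byte sequence.
Byte 1: 0xED = 11101101, payload 1101 (4 bits).
Byte 2: 0x8B = 10001011 (10xxxxxx ✓), payload 001011.
Byte 3: 0xB7 = 10110111 (10xxxxxx ✓), payload 110111.
Concatenate: 1101001011110111 = 0xD2F7 (16 bits → U+D2F7).

U+D2F7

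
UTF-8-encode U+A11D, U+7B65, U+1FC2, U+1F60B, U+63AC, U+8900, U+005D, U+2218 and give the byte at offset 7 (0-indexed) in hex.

U+A11D → 3-byte form EA 84 9D at offsets 0–2.
U+7B65 → 3-byte form E7 AD A5 at offsets 3–5.
U+1FC2 → 3-byte form E1 BF 82 at offsets 6–8.
Offset 7 falls in char 3's range; it's byte 2 of E1 BF 82 = 0xBF.

0xBF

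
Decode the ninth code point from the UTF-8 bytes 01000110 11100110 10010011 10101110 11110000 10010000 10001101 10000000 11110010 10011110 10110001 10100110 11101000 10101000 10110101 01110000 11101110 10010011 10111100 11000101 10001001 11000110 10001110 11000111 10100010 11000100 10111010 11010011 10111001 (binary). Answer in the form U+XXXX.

Offset 0: leading byte 0x46 = 01000110 → 1-byte char #1 = 46.
Offset 1: leading byte 0xE6 = 11100110 → 3-byte char #2 = E6 93 AE.
Offset 4: leading byte 0xF0 = 11110000 → 4-byte char #3 = F0 90 8D 80.
Offset 8: leading byte 0xF2 = 11110010 → 4-byte char #4 = F2 9E B1 A6.
Offset 12: leading byte 0xE8 = 11101000 → 3-byte char #5 = E8 A8 B5.
Offset 15: leading byte 0x70 = 01110000 → 1-byte char #6 = 70.
Offset 16: leading byte 0xEE = 11101110 → 3-byte char #7 = EE 93 BC.
Offset 19: leading byte 0xC5 = 11000101 → 2-byte char #8 = C5 89.
Offset 21: leading byte 0xC6 = 11000110 → 2-byte char #9 = C6 8E.
Leading byte 0xC6 = 11000110 matches 110xxxxx → 2-byte sequence.
Byte 1: 0xC6 = 11000110, payload 00110 (5 bits).
Byte 2: 0x8E = 10001110 (10xxxxxx ✓), payload 001110.
Concatenate: 00110001110 = 0x18E (11 bits → U+018E).

U+018E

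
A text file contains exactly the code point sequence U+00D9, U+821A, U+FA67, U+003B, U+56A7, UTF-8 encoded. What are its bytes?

C3 99 E8 88 9A EF A9 A7 3B E5 9A A7

U+00D9: 2-byte form → C3 99.
U+821A: 3-byte form → E8 88 9A.
U+FA67: 3-byte form → EF A9 A7.
U+003B: 1-byte form → 3B.
U+56A7: 3-byte form → E5 9A A7.
Concatenated (12 bytes): C3 99 E8 88 9A EF A9 A7 3B E5 9A A7.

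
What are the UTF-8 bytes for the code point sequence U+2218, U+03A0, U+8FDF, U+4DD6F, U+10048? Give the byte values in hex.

E2 88 98 CE A0 E8 BF 9F F1 8D B5 AF F0 90 81 88

U+2218: 3-byte form → E2 88 98.
U+03A0: 2-byte form → CE A0.
U+8FDF: 3-byte form → E8 BF 9F.
U+4DD6F: 4-byte form → F1 8D B5 AF.
U+10048: 4-byte form → F0 90 81 88.
Concatenated (16 bytes): E2 88 98 CE A0 E8 BF 9F F1 8D B5 AF F0 90 81 88.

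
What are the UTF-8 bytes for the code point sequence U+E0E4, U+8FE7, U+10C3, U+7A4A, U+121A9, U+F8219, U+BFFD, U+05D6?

EE 83 A4 E8 BF A7 E1 83 83 E7 A9 8A F0 92 86 A9 F3 B8 88 99 EB BF BD D7 96

U+E0E4: 3-byte form → EE 83 A4.
U+8FE7: 3-byte form → E8 BF A7.
U+10C3: 3-byte form → E1 83 83.
U+7A4A: 3-byte form → E7 A9 8A.
U+121A9: 4-byte form → F0 92 86 A9.
U+F8219: 4-byte form → F3 B8 88 99.
U+BFFD: 3-byte form → EB BF BD.
U+05D6: 2-byte form → D7 96.
Concatenated (25 bytes): EE 83 A4 E8 BF A7 E1 83 83 E7 A9 8A F0 92 86 A9 F3 B8 88 99 EB BF BD D7 96.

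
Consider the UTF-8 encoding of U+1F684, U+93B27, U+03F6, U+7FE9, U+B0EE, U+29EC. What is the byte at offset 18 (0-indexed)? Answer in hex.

0xAC

U+1F684 → 4-byte form F0 9F 9A 84 at offsets 0–3.
U+93B27 → 4-byte form F2 93 AC A7 at offsets 4–7.
U+03F6 → 2-byte form CF B6 at offsets 8–9.
U+7FE9 → 3-byte form E7 BF A9 at offsets 10–12.
U+B0EE → 3-byte form EB 83 AE at offsets 13–15.
U+29EC → 3-byte form E2 A7 AC at offsets 16–18.
Offset 18 falls in char 6's range; it's byte 3 of E2 A7 AC = 0xAC.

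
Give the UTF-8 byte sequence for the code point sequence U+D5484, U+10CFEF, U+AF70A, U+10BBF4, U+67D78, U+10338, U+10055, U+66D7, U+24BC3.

U+D5484: 4-byte form → F3 95 92 84.
U+10CFEF: 4-byte form → F4 8C BF AF.
U+AF70A: 4-byte form → F2 AF 9C 8A.
U+10BBF4: 4-byte form → F4 8B AF B4.
U+67D78: 4-byte form → F1 A7 B5 B8.
U+10338: 4-byte form → F0 90 8C B8.
U+10055: 4-byte form → F0 90 81 95.
U+66D7: 3-byte form → E6 9B 97.
U+24BC3: 4-byte form → F0 A4 AF 83.
Concatenated (35 bytes): F3 95 92 84 F4 8C BF AF F2 AF 9C 8A F4 8B AF B4 F1 A7 B5 B8 F0 90 8C B8 F0 90 81 95 E6 9B 97 F0 A4 AF 83.

F3 95 92 84 F4 8C BF AF F2 AF 9C 8A F4 8B AF B4 F1 A7 B5 B8 F0 90 8C B8 F0 90 81 95 E6 9B 97 F0 A4 AF 83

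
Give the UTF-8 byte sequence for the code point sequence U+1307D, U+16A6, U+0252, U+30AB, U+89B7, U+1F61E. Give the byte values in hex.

F0 93 81 BD E1 9A A6 C9 92 E3 82 AB E8 A6 B7 F0 9F 98 9E

U+1307D: 4-byte form → F0 93 81 BD.
U+16A6: 3-byte form → E1 9A A6.
U+0252: 2-byte form → C9 92.
U+30AB: 3-byte form → E3 82 AB.
U+89B7: 3-byte form → E8 A6 B7.
U+1F61E: 4-byte form → F0 9F 98 9E.
Concatenated (19 bytes): F0 93 81 BD E1 9A A6 C9 92 E3 82 AB E8 A6 B7 F0 9F 98 9E.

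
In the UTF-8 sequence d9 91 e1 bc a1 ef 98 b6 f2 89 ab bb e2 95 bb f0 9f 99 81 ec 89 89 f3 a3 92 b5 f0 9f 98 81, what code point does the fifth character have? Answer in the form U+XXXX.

U+257B

Offset 0: leading byte 0xD9 = 11011001 → 2-byte char #1 = D9 91.
Offset 2: leading byte 0xE1 = 11100001 → 3-byte char #2 = E1 BC A1.
Offset 5: leading byte 0xEF = 11101111 → 3-byte char #3 = EF 98 B6.
Offset 8: leading byte 0xF2 = 11110010 → 4-byte char #4 = F2 89 AB BB.
Offset 12: leading byte 0xE2 = 11100010 → 3-byte char #5 = E2 95 BB.
Leading byte 0xE2 = 11100010 matches 1110xxxx → 3-byte sequence.
Byte 1: 0xE2 = 11100010, payload 0010 (4 bits).
Byte 2: 0x95 = 10010101 (10xxxxxx ✓), payload 010101.
Byte 3: 0xBB = 10111011 (10xxxxxx ✓), payload 111011.
Concatenate: 0010010101111011 = 0x257B (16 bits → U+257B).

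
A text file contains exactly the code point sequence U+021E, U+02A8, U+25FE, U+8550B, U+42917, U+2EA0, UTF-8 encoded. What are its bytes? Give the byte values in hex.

U+021E: 2-byte form → C8 9E.
U+02A8: 2-byte form → CA A8.
U+25FE: 3-byte form → E2 97 BE.
U+8550B: 4-byte form → F2 85 94 8B.
U+42917: 4-byte form → F1 82 A4 97.
U+2EA0: 3-byte form → E2 BA A0.
Concatenated (18 bytes): C8 9E CA A8 E2 97 BE F2 85 94 8B F1 82 A4 97 E2 BA A0.

C8 9E CA A8 E2 97 BE F2 85 94 8B F1 82 A4 97 E2 BA A0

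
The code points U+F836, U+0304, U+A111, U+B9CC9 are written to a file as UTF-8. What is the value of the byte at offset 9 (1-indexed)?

1-indexed offset 9 is 0-indexed offset 8.
U+F836 → 3-byte form EF A0 B6 at offsets 0–2.
U+0304 → 2-byte form CC 84 at offsets 3–4.
U+A111 → 3-byte form EA 84 91 at offsets 5–7.
U+B9CC9 → 4-byte form F2 B9 B3 89 at offsets 8–11.
Offset 8 falls in char 4's range; it's byte 1 of F2 B9 B3 89 = 0xF2.

0xF2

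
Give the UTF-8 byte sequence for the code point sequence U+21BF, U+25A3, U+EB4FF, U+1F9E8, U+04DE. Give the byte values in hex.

U+21BF: 3-byte form → E2 86 BF.
U+25A3: 3-byte form → E2 96 A3.
U+EB4FF: 4-byte form → F3 AB 93 BF.
U+1F9E8: 4-byte form → F0 9F A7 A8.
U+04DE: 2-byte form → D3 9E.
Concatenated (16 bytes): E2 86 BF E2 96 A3 F3 AB 93 BF F0 9F A7 A8 D3 9E.

E2 86 BF E2 96 A3 F3 AB 93 BF F0 9F A7 A8 D3 9E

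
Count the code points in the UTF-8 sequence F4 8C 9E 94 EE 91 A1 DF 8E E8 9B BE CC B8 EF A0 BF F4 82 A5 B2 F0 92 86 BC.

8

Byte at offset 0: 0xF4 = 11110100 → 4-byte char (#1). Advance 4.
Byte at offset 4: 0xEE = 11101110 → 3-byte char (#2). Advance 3.
Byte at offset 7: 0xDF = 11011111 → 2-byte char (#3). Advance 2.
Byte at offset 9: 0xE8 = 11101000 → 3-byte char (#4). Advance 3.
Byte at offset 12: 0xCC = 11001100 → 2-byte char (#5). Advance 2.
Byte at offset 14: 0xEF = 11101111 → 3-byte char (#6). Advance 3.
Byte at offset 17: 0xF4 = 11110100 → 4-byte char (#7). Advance 4.
Byte at offset 21: 0xF0 = 11110000 → 4-byte char (#8). Advance 4.
Reached end at offset 25 after 8 code points.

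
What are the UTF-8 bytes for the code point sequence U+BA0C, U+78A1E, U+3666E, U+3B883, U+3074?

U+BA0C: 3-byte form → EB A8 8C.
U+78A1E: 4-byte form → F1 B8 A8 9E.
U+3666E: 4-byte form → F0 B6 99 AE.
U+3B883: 4-byte form → F0 BB A2 83.
U+3074: 3-byte form → E3 81 B4.
Concatenated (18 bytes): EB A8 8C F1 B8 A8 9E F0 B6 99 AE F0 BB A2 83 E3 81 B4.

EB A8 8C F1 B8 A8 9E F0 B6 99 AE F0 BB A2 83 E3 81 B4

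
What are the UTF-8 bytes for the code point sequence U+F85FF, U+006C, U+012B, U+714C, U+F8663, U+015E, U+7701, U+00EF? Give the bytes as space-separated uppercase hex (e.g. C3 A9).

U+F85FF: 4-byte form → F3 B8 97 BF.
U+006C: 1-byte form → 6C.
U+012B: 2-byte form → C4 AB.
U+714C: 3-byte form → E7 85 8C.
U+F8663: 4-byte form → F3 B8 99 A3.
U+015E: 2-byte form → C5 9E.
U+7701: 3-byte form → E7 9C 81.
U+00EF: 2-byte form → C3 AF.
Concatenated (21 bytes): F3 B8 97 BF 6C C4 AB E7 85 8C F3 B8 99 A3 C5 9E E7 9C 81 C3 AF.

F3 B8 97 BF 6C C4 AB E7 85 8C F3 B8 99 A3 C5 9E E7 9C 81 C3 AF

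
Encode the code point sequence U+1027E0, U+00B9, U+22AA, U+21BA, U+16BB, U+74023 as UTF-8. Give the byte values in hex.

U+1027E0: 4-byte form → F4 82 9F A0.
U+00B9: 2-byte form → C2 B9.
U+22AA: 3-byte form → E2 8A AA.
U+21BA: 3-byte form → E2 86 BA.
U+16BB: 3-byte form → E1 9A BB.
U+74023: 4-byte form → F1 B4 80 A3.
Concatenated (19 bytes): F4 82 9F A0 C2 B9 E2 8A AA E2 86 BA E1 9A BB F1 B4 80 A3.

F4 82 9F A0 C2 B9 E2 8A AA E2 86 BA E1 9A BB F1 B4 80 A3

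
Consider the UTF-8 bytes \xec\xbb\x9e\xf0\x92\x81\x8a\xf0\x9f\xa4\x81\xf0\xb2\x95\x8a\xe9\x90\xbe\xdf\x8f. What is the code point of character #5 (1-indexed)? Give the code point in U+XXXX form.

Offset 0: leading byte 0xEC = 11101100 → 3-byte char #1 = EC BB 9E.
Offset 3: leading byte 0xF0 = 11110000 → 4-byte char #2 = F0 92 81 8A.
Offset 7: leading byte 0xF0 = 11110000 → 4-byte char #3 = F0 9F A4 81.
Offset 11: leading byte 0xF0 = 11110000 → 4-byte char #4 = F0 B2 95 8A.
Offset 15: leading byte 0xE9 = 11101001 → 3-byte char #5 = E9 90 BE.
Leading byte 0xE9 = 11101001 matches 1110xxxx → 3-byte sequence.
Byte 1: 0xE9 = 11101001, payload 1001 (4 bits).
Byte 2: 0x90 = 10010000 (10xxxxxx ✓), payload 010000.
Byte 3: 0xBE = 10111110 (10xxxxxx ✓), payload 111110.
Concatenate: 1001010000111110 = 0x943E (16 bits → U+943E).

U+943E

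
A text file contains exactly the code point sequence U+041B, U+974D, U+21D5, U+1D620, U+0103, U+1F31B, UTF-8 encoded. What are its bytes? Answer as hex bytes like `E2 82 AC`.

D0 9B E9 9D 8D E2 87 95 F0 9D 98 A0 C4 83 F0 9F 8C 9B

U+041B: 2-byte form → D0 9B.
U+974D: 3-byte form → E9 9D 8D.
U+21D5: 3-byte form → E2 87 95.
U+1D620: 4-byte form → F0 9D 98 A0.
U+0103: 2-byte form → C4 83.
U+1F31B: 4-byte form → F0 9F 8C 9B.
Concatenated (18 bytes): D0 9B E9 9D 8D E2 87 95 F0 9D 98 A0 C4 83 F0 9F 8C 9B.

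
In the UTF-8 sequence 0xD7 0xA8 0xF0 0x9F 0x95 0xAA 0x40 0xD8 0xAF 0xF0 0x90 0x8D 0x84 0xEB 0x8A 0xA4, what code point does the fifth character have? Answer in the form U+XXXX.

U+10344

Offset 0: leading byte 0xD7 = 11010111 → 2-byte char #1 = D7 A8.
Offset 2: leading byte 0xF0 = 11110000 → 4-byte char #2 = F0 9F 95 AA.
Offset 6: leading byte 0x40 = 01000000 → 1-byte char #3 = 40.
Offset 7: leading byte 0xD8 = 11011000 → 2-byte char #4 = D8 AF.
Offset 9: leading byte 0xF0 = 11110000 → 4-byte char #5 = F0 90 8D 84.
Leading byte 0xF0 = 11110000 matches 11110xxx → 4-byte sequence.
Byte 1: 0xF0 = 11110000, payload 000 (3 bits).
Byte 2: 0x90 = 10010000 (10xxxxxx ✓), payload 010000.
Byte 3: 0x8D = 10001101 (10xxxxxx ✓), payload 001101.
Byte 4: 0x84 = 10000100 (10xxxxxx ✓), payload 000100.
Concatenate: 000010000001101000100 = 0x10344 (21 bits → U+10344).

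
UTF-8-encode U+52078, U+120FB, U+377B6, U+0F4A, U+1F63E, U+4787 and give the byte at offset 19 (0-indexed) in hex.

U+52078 → 4-byte form F1 92 81 B8 at offsets 0–3.
U+120FB → 4-byte form F0 92 83 BB at offsets 4–7.
U+377B6 → 4-byte form F0 B7 9E B6 at offsets 8–11.
U+0F4A → 3-byte form E0 BD 8A at offsets 12–14.
U+1F63E → 4-byte form F0 9F 98 BE at offsets 15–18.
U+4787 → 3-byte form E4 9E 87 at offsets 19–21.
Offset 19 falls in char 6's range; it's byte 1 of E4 9E 87 = 0xE4.

0xE4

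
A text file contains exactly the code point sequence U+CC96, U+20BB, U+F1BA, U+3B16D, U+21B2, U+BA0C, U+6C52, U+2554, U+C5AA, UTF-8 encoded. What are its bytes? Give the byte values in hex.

U+CC96: 3-byte form → EC B2 96.
U+20BB: 3-byte form → E2 82 BB.
U+F1BA: 3-byte form → EF 86 BA.
U+3B16D: 4-byte form → F0 BB 85 AD.
U+21B2: 3-byte form → E2 86 B2.
U+BA0C: 3-byte form → EB A8 8C.
U+6C52: 3-byte form → E6 B1 92.
U+2554: 3-byte form → E2 95 94.
U+C5AA: 3-byte form → EC 96 AA.
Concatenated (28 bytes): EC B2 96 E2 82 BB EF 86 BA F0 BB 85 AD E2 86 B2 EB A8 8C E6 B1 92 E2 95 94 EC 96 AA.

EC B2 96 E2 82 BB EF 86 BA F0 BB 85 AD E2 86 B2 EB A8 8C E6 B1 92 E2 95 94 EC 96 AA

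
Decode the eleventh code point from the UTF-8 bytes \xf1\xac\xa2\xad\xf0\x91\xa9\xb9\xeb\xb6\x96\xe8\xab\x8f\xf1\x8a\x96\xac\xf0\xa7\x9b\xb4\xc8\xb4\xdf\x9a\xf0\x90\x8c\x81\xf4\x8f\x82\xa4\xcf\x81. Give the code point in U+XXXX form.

Offset 0: leading byte 0xF1 = 11110001 → 4-byte char #1 = F1 AC A2 AD.
Offset 4: leading byte 0xF0 = 11110000 → 4-byte char #2 = F0 91 A9 B9.
Offset 8: leading byte 0xEB = 11101011 → 3-byte char #3 = EB B6 96.
Offset 11: leading byte 0xE8 = 11101000 → 3-byte char #4 = E8 AB 8F.
Offset 14: leading byte 0xF1 = 11110001 → 4-byte char #5 = F1 8A 96 AC.
Offset 18: leading byte 0xF0 = 11110000 → 4-byte char #6 = F0 A7 9B B4.
Offset 22: leading byte 0xC8 = 11001000 → 2-byte char #7 = C8 B4.
Offset 24: leading byte 0xDF = 11011111 → 2-byte char #8 = DF 9A.
Offset 26: leading byte 0xF0 = 11110000 → 4-byte char #9 = F0 90 8C 81.
Offset 30: leading byte 0xF4 = 11110100 → 4-byte char #10 = F4 8F 82 A4.
Offset 34: leading byte 0xCF = 11001111 → 2-byte char #11 = CF 81.
Leading byte 0xCF = 11001111 matches 110xxxxx → 2-byte sequence.
Byte 1: 0xCF = 11001111, payload 01111 (5 bits).
Byte 2: 0x81 = 10000001 (10xxxxxx ✓), payload 000001.
Concatenate: 01111000001 = 0x3C1 (11 bits → U+03C1).

U+03C1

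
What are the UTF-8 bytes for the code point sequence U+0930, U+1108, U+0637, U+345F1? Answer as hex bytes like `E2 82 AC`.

E0 A4 B0 E1 84 88 D8 B7 F0 B4 97 B1

U+0930: 3-byte form → E0 A4 B0.
U+1108: 3-byte form → E1 84 88.
U+0637: 2-byte form → D8 B7.
U+345F1: 4-byte form → F0 B4 97 B1.
Concatenated (12 bytes): E0 A4 B0 E1 84 88 D8 B7 F0 B4 97 B1.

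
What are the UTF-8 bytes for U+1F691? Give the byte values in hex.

U+1F691 = 0x1F691 = 128657 decimal. In range U+10000–U+10FFFF → 4-byte form: 11110xxx 10xxxxxx 10xxxxxx 10xxxxxx.
Binary (21 bits): 000011111011010010001.
Split 3+6+6+6: 000 | 011111 | 011010 | 010001.
Byte 1: 11110000 = 0xF0.
Byte 2: 10011111 = 0x9F.
Byte 3: 10011010 = 0x9A.
Byte 4: 10010001 = 0x91.

F0 9F 9A 91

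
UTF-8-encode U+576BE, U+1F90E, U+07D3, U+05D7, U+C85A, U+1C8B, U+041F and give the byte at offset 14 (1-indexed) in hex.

0xA1

1-indexed offset 14 is 0-indexed offset 13.
U+576BE → 4-byte form F1 97 9A BE at offsets 0–3.
U+1F90E → 4-byte form F0 9F A4 8E at offsets 4–7.
U+07D3 → 2-byte form DF 93 at offsets 8–9.
U+05D7 → 2-byte form D7 97 at offsets 10–11.
U+C85A → 3-byte form EC A1 9A at offsets 12–14.
Offset 13 falls in char 5's range; it's byte 2 of EC A1 9A = 0xA1.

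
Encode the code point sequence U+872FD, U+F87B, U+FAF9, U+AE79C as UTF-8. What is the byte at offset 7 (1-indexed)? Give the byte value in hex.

1-indexed offset 7 is 0-indexed offset 6.
U+872FD → 4-byte form F2 87 8B BD at offsets 0–3.
U+F87B → 3-byte form EF A1 BB at offsets 4–6.
Offset 6 falls in char 2's range; it's byte 3 of EF A1 BB = 0xBB.

0xBB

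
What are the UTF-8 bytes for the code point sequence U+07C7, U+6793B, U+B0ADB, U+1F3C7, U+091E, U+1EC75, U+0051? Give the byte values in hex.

DF 87 F1 A7 A4 BB F2 B0 AB 9B F0 9F 8F 87 E0 A4 9E F0 9E B1 B5 51

U+07C7: 2-byte form → DF 87.
U+6793B: 4-byte form → F1 A7 A4 BB.
U+B0ADB: 4-byte form → F2 B0 AB 9B.
U+1F3C7: 4-byte form → F0 9F 8F 87.
U+091E: 3-byte form → E0 A4 9E.
U+1EC75: 4-byte form → F0 9E B1 B5.
U+0051: 1-byte form → 51.
Concatenated (22 bytes): DF 87 F1 A7 A4 BB F2 B0 AB 9B F0 9F 8F 87 E0 A4 9E F0 9E B1 B5 51.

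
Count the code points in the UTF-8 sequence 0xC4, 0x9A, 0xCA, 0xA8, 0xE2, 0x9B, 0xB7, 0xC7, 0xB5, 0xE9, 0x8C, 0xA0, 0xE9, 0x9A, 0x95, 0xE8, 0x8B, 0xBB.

Byte at offset 0: 0xC4 = 11000100 → 2-byte char (#1). Advance 2.
Byte at offset 2: 0xCA = 11001010 → 2-byte char (#2). Advance 2.
Byte at offset 4: 0xE2 = 11100010 → 3-byte char (#3). Advance 3.
Byte at offset 7: 0xC7 = 11000111 → 2-byte char (#4). Advance 2.
Byte at offset 9: 0xE9 = 11101001 → 3-byte char (#5). Advance 3.
Byte at offset 12: 0xE9 = 11101001 → 3-byte char (#6). Advance 3.
Byte at offset 15: 0xE8 = 11101000 → 3-byte char (#7). Advance 3.
Reached end at offset 18 after 7 code points.

7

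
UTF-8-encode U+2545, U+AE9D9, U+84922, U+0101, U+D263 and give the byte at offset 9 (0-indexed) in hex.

U+2545 → 3-byte form E2 95 85 at offsets 0–2.
U+AE9D9 → 4-byte form F2 AE A7 99 at offsets 3–6.
U+84922 → 4-byte form F2 84 A4 A2 at offsets 7–10.
Offset 9 falls in char 3's range; it's byte 3 of F2 84 A4 A2 = 0xA4.

0xA4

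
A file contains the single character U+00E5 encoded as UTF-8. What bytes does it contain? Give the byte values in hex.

C3 A5

U+00E5 = 0xE5 = 229 decimal. In range U+0080–U+07FF → 2-byte form: 110xxxxx 10xxxxxx.
Binary (11 bits): 00011100101.
Split 5+6: 00011 | 100101.
Byte 1: 11000011 = 0xC3.
Byte 2: 10100101 = 0xA5.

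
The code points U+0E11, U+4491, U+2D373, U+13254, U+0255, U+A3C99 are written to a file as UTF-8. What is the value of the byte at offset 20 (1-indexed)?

0x99

1-indexed offset 20 is 0-indexed offset 19.
U+0E11 → 3-byte form E0 B8 91 at offsets 0–2.
U+4491 → 3-byte form E4 92 91 at offsets 3–5.
U+2D373 → 4-byte form F0 AD 8D B3 at offsets 6–9.
U+13254 → 4-byte form F0 93 89 94 at offsets 10–13.
U+0255 → 2-byte form C9 95 at offsets 14–15.
U+A3C99 → 4-byte form F2 A3 B2 99 at offsets 16–19.
Offset 19 falls in char 6's range; it's byte 4 of F2 A3 B2 99 = 0x99.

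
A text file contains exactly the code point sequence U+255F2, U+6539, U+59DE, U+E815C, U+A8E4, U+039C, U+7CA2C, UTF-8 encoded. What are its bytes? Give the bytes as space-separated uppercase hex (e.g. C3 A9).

F0 A5 97 B2 E6 94 B9 E5 A7 9E F3 A8 85 9C EA A3 A4 CE 9C F1 BC A8 AC

U+255F2: 4-byte form → F0 A5 97 B2.
U+6539: 3-byte form → E6 94 B9.
U+59DE: 3-byte form → E5 A7 9E.
U+E815C: 4-byte form → F3 A8 85 9C.
U+A8E4: 3-byte form → EA A3 A4.
U+039C: 2-byte form → CE 9C.
U+7CA2C: 4-byte form → F1 BC A8 AC.
Concatenated (23 bytes): F0 A5 97 B2 E6 94 B9 E5 A7 9E F3 A8 85 9C EA A3 A4 CE 9C F1 BC A8 AC.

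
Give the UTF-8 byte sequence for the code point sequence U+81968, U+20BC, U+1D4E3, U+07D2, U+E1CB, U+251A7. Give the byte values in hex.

F2 81 A5 A8 E2 82 BC F0 9D 93 A3 DF 92 EE 87 8B F0 A5 86 A7

U+81968: 4-byte form → F2 81 A5 A8.
U+20BC: 3-byte form → E2 82 BC.
U+1D4E3: 4-byte form → F0 9D 93 A3.
U+07D2: 2-byte form → DF 92.
U+E1CB: 3-byte form → EE 87 8B.
U+251A7: 4-byte form → F0 A5 86 A7.
Concatenated (20 bytes): F2 81 A5 A8 E2 82 BC F0 9D 93 A3 DF 92 EE 87 8B F0 A5 86 A7.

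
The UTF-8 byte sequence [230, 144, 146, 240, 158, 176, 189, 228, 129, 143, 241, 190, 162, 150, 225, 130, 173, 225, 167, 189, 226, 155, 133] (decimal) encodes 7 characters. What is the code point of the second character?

Offset 0: leading byte 0xE6 = 11100110 → 3-byte char #1 = E6 90 92.
Offset 3: leading byte 0xF0 = 11110000 → 4-byte char #2 = F0 9E B0 BD.
Leading byte 0xF0 = 11110000 matches 11110xxx → 4-byte sequence.
Byte 1: 0xF0 = 11110000, payload 000 (3 bits).
Byte 2: 0x9E = 10011110 (10xxxxxx ✓), payload 011110.
Byte 3: 0xB0 = 10110000 (10xxxxxx ✓), payload 110000.
Byte 4: 0xBD = 10111101 (10xxxxxx ✓), payload 111101.
Concatenate: 000011110110000111101 = 0x1EC3D (21 bits → U+1EC3D).

U+1EC3D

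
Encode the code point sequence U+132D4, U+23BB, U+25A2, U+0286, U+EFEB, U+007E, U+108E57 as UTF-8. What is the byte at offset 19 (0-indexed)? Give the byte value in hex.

U+132D4 → 4-byte form F0 93 8B 94 at offsets 0–3.
U+23BB → 3-byte form E2 8E BB at offsets 4–6.
U+25A2 → 3-byte form E2 96 A2 at offsets 7–9.
U+0286 → 2-byte form CA 86 at offsets 10–11.
U+EFEB → 3-byte form EE BF AB at offsets 12–14.
U+007E → 1-byte form 7E at offsets 15–15.
U+108E57 → 4-byte form F4 88 B9 97 at offsets 16–19.
Offset 19 falls in char 7's range; it's byte 4 of F4 88 B9 97 = 0x97.

0x97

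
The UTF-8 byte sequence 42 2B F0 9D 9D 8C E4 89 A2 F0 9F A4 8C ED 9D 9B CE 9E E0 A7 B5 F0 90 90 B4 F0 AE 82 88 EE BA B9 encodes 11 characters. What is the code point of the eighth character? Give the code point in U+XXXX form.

Offset 0: leading byte 0x42 = 01000010 → 1-byte char #1 = 42.
Offset 1: leading byte 0x2B = 00101011 → 1-byte char #2 = 2B.
Offset 2: leading byte 0xF0 = 11110000 → 4-byte char #3 = F0 9D 9D 8C.
Offset 6: leading byte 0xE4 = 11100100 → 3-byte char #4 = E4 89 A2.
Offset 9: leading byte 0xF0 = 11110000 → 4-byte char #5 = F0 9F A4 8C.
Offset 13: leading byte 0xED = 11101101 → 3-byte char #6 = ED 9D 9B.
Offset 16: leading byte 0xCE = 11001110 → 2-byte char #7 = CE 9E.
Offset 18: leading byte 0xE0 = 11100000 → 3-byte char #8 = E0 A7 B5.
Leading byte 0xE0 = 11100000 matches 1110xxxx → 3-byte sequence.
Byte 1: 0xE0 = 11100000, payload 0000 (4 bits).
Byte 2: 0xA7 = 10100111 (10xxxxxx ✓), payload 100111.
Byte 3: 0xB5 = 10110101 (10xxxxxx ✓), payload 110101.
Concatenate: 0000100111110101 = 0x9F5 (16 bits → U+09F5).

U+09F5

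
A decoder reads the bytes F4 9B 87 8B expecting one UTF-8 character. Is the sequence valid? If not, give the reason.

Leading byte 0xF4 = 11110100 → 4-byte form.
Payload = 0x11B1CB, which exceeds U+10FFFF, the maximum Unicode code point. (Leading bytes F5–FF, or F4 followed by ≥ 0x90, are invalid.)

invalid (encodes a value above U+10FFFF)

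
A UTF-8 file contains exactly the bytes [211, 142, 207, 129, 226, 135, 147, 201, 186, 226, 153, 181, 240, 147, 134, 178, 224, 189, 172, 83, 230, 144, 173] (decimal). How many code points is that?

9

Byte at offset 0: 0xD3 = 11010011 → 2-byte char (#1). Advance 2.
Byte at offset 2: 0xCF = 11001111 → 2-byte char (#2). Advance 2.
Byte at offset 4: 0xE2 = 11100010 → 3-byte char (#3). Advance 3.
Byte at offset 7: 0xC9 = 11001001 → 2-byte char (#4). Advance 2.
Byte at offset 9: 0xE2 = 11100010 → 3-byte char (#5). Advance 3.
Byte at offset 12: 0xF0 = 11110000 → 4-byte char (#6). Advance 4.
Byte at offset 16: 0xE0 = 11100000 → 3-byte char (#7). Advance 3.
Byte at offset 19: 0x53 = 01010011 → 1-byte char (#8). Advance 1.
Byte at offset 20: 0xE6 = 11100110 → 3-byte char (#9). Advance 3.
Reached end at offset 23 after 9 code points.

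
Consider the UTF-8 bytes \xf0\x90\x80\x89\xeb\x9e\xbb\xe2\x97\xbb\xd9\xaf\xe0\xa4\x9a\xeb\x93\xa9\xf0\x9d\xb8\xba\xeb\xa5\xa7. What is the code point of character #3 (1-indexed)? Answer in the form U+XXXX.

Offset 0: leading byte 0xF0 = 11110000 → 4-byte char #1 = F0 90 80 89.
Offset 4: leading byte 0xEB = 11101011 → 3-byte char #2 = EB 9E BB.
Offset 7: leading byte 0xE2 = 11100010 → 3-byte char #3 = E2 97 BB.
Leading byte 0xE2 = 11100010 matches 1110xxxx → 3-byte sequence.
Byte 1: 0xE2 = 11100010, payload 0010 (4 bits).
Byte 2: 0x97 = 10010111 (10xxxxxx ✓), payload 010111.
Byte 3: 0xBB = 10111011 (10xxxxxx ✓), payload 111011.
Concatenate: 0010010111111011 = 0x25FB (16 bits → U+25FB).

U+25FB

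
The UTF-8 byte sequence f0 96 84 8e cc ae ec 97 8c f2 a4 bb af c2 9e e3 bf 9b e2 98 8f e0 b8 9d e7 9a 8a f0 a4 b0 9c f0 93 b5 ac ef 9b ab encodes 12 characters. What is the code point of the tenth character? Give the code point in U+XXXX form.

U+24C1C

Offset 0: leading byte 0xF0 = 11110000 → 4-byte char #1 = F0 96 84 8E.
Offset 4: leading byte 0xCC = 11001100 → 2-byte char #2 = CC AE.
Offset 6: leading byte 0xEC = 11101100 → 3-byte char #3 = EC 97 8C.
Offset 9: leading byte 0xF2 = 11110010 → 4-byte char #4 = F2 A4 BB AF.
Offset 13: leading byte 0xC2 = 11000010 → 2-byte char #5 = C2 9E.
Offset 15: leading byte 0xE3 = 11100011 → 3-byte char #6 = E3 BF 9B.
Offset 18: leading byte 0xE2 = 11100010 → 3-byte char #7 = E2 98 8F.
Offset 21: leading byte 0xE0 = 11100000 → 3-byte char #8 = E0 B8 9D.
Offset 24: leading byte 0xE7 = 11100111 → 3-byte char #9 = E7 9A 8A.
Offset 27: leading byte 0xF0 = 11110000 → 4-byte char #10 = F0 A4 B0 9C.
Leading byte 0xF0 = 11110000 matches 11110xxx → 4-byte sequence.
Byte 1: 0xF0 = 11110000, payload 000 (3 bits).
Byte 2: 0xA4 = 10100100 (10xxxxxx ✓), payload 100100.
Byte 3: 0xB0 = 10110000 (10xxxxxx ✓), payload 110000.
Byte 4: 0x9C = 10011100 (10xxxxxx ✓), payload 011100.
Concatenate: 000100100110000011100 = 0x24C1C (21 bits → U+24C1C).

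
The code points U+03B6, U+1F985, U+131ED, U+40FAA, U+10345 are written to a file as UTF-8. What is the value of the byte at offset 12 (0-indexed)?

0xBE

U+03B6 → 2-byte form CE B6 at offsets 0–1.
U+1F985 → 4-byte form F0 9F A6 85 at offsets 2–5.
U+131ED → 4-byte form F0 93 87 AD at offsets 6–9.
U+40FAA → 4-byte form F1 80 BE AA at offsets 10–13.
Offset 12 falls in char 4's range; it's byte 3 of F1 80 BE AA = 0xBE.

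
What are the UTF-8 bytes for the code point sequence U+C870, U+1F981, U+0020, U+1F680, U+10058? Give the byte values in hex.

U+C870: 3-byte form → EC A1 B0.
U+1F981: 4-byte form → F0 9F A6 81.
U+0020: 1-byte form → 20.
U+1F680: 4-byte form → F0 9F 9A 80.
U+10058: 4-byte form → F0 90 81 98.
Concatenated (16 bytes): EC A1 B0 F0 9F A6 81 20 F0 9F 9A 80 F0 90 81 98.

EC A1 B0 F0 9F A6 81 20 F0 9F 9A 80 F0 90 81 98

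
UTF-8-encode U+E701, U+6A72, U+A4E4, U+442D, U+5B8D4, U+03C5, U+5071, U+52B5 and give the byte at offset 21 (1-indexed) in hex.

0xB1

1-indexed offset 21 is 0-indexed offset 20.
U+E701 → 3-byte form EE 9C 81 at offsets 0–2.
U+6A72 → 3-byte form E6 A9 B2 at offsets 3–5.
U+A4E4 → 3-byte form EA 93 A4 at offsets 6–8.
U+442D → 3-byte form E4 90 AD at offsets 9–11.
U+5B8D4 → 4-byte form F1 9B A3 94 at offsets 12–15.
U+03C5 → 2-byte form CF 85 at offsets 16–17.
U+5071 → 3-byte form E5 81 B1 at offsets 18–20.
Offset 20 falls in char 7's range; it's byte 3 of E5 81 B1 = 0xB1.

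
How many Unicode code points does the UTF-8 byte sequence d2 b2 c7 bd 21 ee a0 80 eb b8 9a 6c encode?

6

Byte at offset 0: 0xD2 = 11010010 → 2-byte char (#1). Advance 2.
Byte at offset 2: 0xC7 = 11000111 → 2-byte char (#2). Advance 2.
Byte at offset 4: 0x21 = 00100001 → 1-byte char (#3). Advance 1.
Byte at offset 5: 0xEE = 11101110 → 3-byte char (#4). Advance 3.
Byte at offset 8: 0xEB = 11101011 → 3-byte char (#5). Advance 3.
Byte at offset 11: 0x6C = 01101100 → 1-byte char (#6). Advance 1.
Reached end at offset 12 after 6 code points.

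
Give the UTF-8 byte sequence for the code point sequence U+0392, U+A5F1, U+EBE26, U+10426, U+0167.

U+0392: 2-byte form → CE 92.
U+A5F1: 3-byte form → EA 97 B1.
U+EBE26: 4-byte form → F3 AB B8 A6.
U+10426: 4-byte form → F0 90 90 A6.
U+0167: 2-byte form → C5 A7.
Concatenated (15 bytes): CE 92 EA 97 B1 F3 AB B8 A6 F0 90 90 A6 C5 A7.

CE 92 EA 97 B1 F3 AB B8 A6 F0 90 90 A6 C5 A7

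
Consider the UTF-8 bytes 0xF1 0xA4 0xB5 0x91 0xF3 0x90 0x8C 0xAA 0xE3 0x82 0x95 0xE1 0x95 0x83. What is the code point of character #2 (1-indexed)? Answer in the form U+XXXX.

Offset 0: leading byte 0xF1 = 11110001 → 4-byte char #1 = F1 A4 B5 91.
Offset 4: leading byte 0xF3 = 11110011 → 4-byte char #2 = F3 90 8C AA.
Leading byte 0xF3 = 11110011 matches 11110xxx → 4-byte sequence.
Byte 1: 0xF3 = 11110011, payload 011 (3 bits).
Byte 2: 0x90 = 10010000 (10xxxxxx ✓), payload 010000.
Byte 3: 0x8C = 10001100 (10xxxxxx ✓), payload 001100.
Byte 4: 0xAA = 10101010 (10xxxxxx ✓), payload 101010.
Concatenate: 011010000001100101010 = 0xD032A (21 bits → U+D032A).

U+D032A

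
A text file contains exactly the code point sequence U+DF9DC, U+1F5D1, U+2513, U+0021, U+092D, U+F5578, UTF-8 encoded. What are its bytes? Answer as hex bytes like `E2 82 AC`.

U+DF9DC: 4-byte form → F3 9F A7 9C.
U+1F5D1: 4-byte form → F0 9F 97 91.
U+2513: 3-byte form → E2 94 93.
U+0021: 1-byte form → 21.
U+092D: 3-byte form → E0 A4 AD.
U+F5578: 4-byte form → F3 B5 95 B8.
Concatenated (19 bytes): F3 9F A7 9C F0 9F 97 91 E2 94 93 21 E0 A4 AD F3 B5 95 B8.

F3 9F A7 9C F0 9F 97 91 E2 94 93 21 E0 A4 AD F3 B5 95 B8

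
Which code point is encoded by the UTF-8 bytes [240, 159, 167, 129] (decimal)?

Leading byte 0xF0 = 11110000 matches 11110xxx → 4-byte sequence.
Byte 1: 0xF0 = 11110000, payload 000 (3 bits).
Byte 2: 0x9F = 10011111 (10xxxxxx ✓), payload 011111.
Byte 3: 0xA7 = 10100111 (10xxxxxx ✓), payload 100111.
Byte 4: 0x81 = 10000001 (10xxxxxx ✓), payload 000001.
Concatenate: 000011111100111000001 = 0x1F9C1 (21 bits → U+1F9C1).

U+1F9C1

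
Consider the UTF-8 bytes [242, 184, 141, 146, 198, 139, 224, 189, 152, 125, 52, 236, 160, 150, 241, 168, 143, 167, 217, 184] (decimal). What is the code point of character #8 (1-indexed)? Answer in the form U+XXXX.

Offset 0: leading byte 0xF2 = 11110010 → 4-byte char #1 = F2 B8 8D 92.
Offset 4: leading byte 0xC6 = 11000110 → 2-byte char #2 = C6 8B.
Offset 6: leading byte 0xE0 = 11100000 → 3-byte char #3 = E0 BD 98.
Offset 9: leading byte 0x7D = 01111101 → 1-byte char #4 = 7D.
Offset 10: leading byte 0x34 = 00110100 → 1-byte char #5 = 34.
Offset 11: leading byte 0xEC = 11101100 → 3-byte char #6 = EC A0 96.
Offset 14: leading byte 0xF1 = 11110001 → 4-byte char #7 = F1 A8 8F A7.
Offset 18: leading byte 0xD9 = 11011001 → 2-byte char #8 = D9 B8.
Leading byte 0xD9 = 11011001 matches 110xxxxx → 2-byte sequence.
Byte 1: 0xD9 = 11011001, payload 11001 (5 bits).
Byte 2: 0xB8 = 10111000 (10xxxxxx ✓), payload 111000.
Concatenate: 11001111000 = 0x678 (11 bits → U+0678).

U+0678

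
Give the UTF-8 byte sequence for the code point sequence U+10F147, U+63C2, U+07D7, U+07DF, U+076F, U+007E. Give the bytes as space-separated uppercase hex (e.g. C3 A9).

U+10F147: 4-byte form → F4 8F 85 87.
U+63C2: 3-byte form → E6 8F 82.
U+07D7: 2-byte form → DF 97.
U+07DF: 2-byte form → DF 9F.
U+076F: 2-byte form → DD AF.
U+007E: 1-byte form → 7E.
Concatenated (14 bytes): F4 8F 85 87 E6 8F 82 DF 97 DF 9F DD AF 7E.

F4 8F 85 87 E6 8F 82 DF 97 DF 9F DD AF 7E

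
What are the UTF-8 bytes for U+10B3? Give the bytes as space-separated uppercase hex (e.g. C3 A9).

U+10B3 = 0x10B3 = 4275 decimal. In range U+0800–U+FFFF → 3-byte form: 1110xxxx 10xxxxxx 10xxxxxx.
Binary (16 bits): 0001000010110011.
Split 4+6+6: 0001 | 000010 | 110011.
Byte 1: 11100001 = 0xE1.
Byte 2: 10000010 = 0x82.
Byte 3: 10110011 = 0xB3.

E1 82 B3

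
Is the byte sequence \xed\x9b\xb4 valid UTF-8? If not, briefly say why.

valid

Leading byte 0xED = 11101101 → 3-byte form.
Continuation bytes 0x9B=10011011, 0xB4=10110100 all match 10xxxxxx.
Decoded value 0xD6F4 is ≥ 0x800 (shortest form) and not a surrogate.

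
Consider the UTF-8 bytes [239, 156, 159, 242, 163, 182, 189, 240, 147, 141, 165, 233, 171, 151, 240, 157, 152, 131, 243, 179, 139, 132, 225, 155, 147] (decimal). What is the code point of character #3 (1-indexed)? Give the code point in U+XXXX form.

U+13365

Offset 0: leading byte 0xEF = 11101111 → 3-byte char #1 = EF 9C 9F.
Offset 3: leading byte 0xF2 = 11110010 → 4-byte char #2 = F2 A3 B6 BD.
Offset 7: leading byte 0xF0 = 11110000 → 4-byte char #3 = F0 93 8D A5.
Leading byte 0xF0 = 11110000 matches 11110xxx → 4-byte sequence.
Byte 1: 0xF0 = 11110000, payload 000 (3 bits).
Byte 2: 0x93 = 10010011 (10xxxxxx ✓), payload 010011.
Byte 3: 0x8D = 10001101 (10xxxxxx ✓), payload 001101.
Byte 4: 0xA5 = 10100101 (10xxxxxx ✓), payload 100101.
Concatenate: 000010011001101100101 = 0x13365 (21 bits → U+13365).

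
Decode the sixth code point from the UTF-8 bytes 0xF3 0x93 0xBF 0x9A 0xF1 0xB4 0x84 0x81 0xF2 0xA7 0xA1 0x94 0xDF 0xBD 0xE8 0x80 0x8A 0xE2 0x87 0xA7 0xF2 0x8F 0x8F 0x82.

U+21E7

Offset 0: leading byte 0xF3 = 11110011 → 4-byte char #1 = F3 93 BF 9A.
Offset 4: leading byte 0xF1 = 11110001 → 4-byte char #2 = F1 B4 84 81.
Offset 8: leading byte 0xF2 = 11110010 → 4-byte char #3 = F2 A7 A1 94.
Offset 12: leading byte 0xDF = 11011111 → 2-byte char #4 = DF BD.
Offset 14: leading byte 0xE8 = 11101000 → 3-byte char #5 = E8 80 8A.
Offset 17: leading byte 0xE2 = 11100010 → 3-byte char #6 = E2 87 A7.
Leading byte 0xE2 = 11100010 matches 1110xxxx → 3-byte sequence.
Byte 1: 0xE2 = 11100010, payload 0010 (4 bits).
Byte 2: 0x87 = 10000111 (10xxxxxx ✓), payload 000111.
Byte 3: 0xA7 = 10100111 (10xxxxxx ✓), payload 100111.
Concatenate: 0010000111100111 = 0x21E7 (16 bits → U+21E7).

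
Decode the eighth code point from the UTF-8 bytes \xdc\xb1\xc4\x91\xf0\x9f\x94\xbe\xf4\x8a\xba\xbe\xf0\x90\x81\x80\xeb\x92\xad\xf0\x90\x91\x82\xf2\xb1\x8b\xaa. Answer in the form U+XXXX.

Offset 0: leading byte 0xDC = 11011100 → 2-byte char #1 = DC B1.
Offset 2: leading byte 0xC4 = 11000100 → 2-byte char #2 = C4 91.
Offset 4: leading byte 0xF0 = 11110000 → 4-byte char #3 = F0 9F 94 BE.
Offset 8: leading byte 0xF4 = 11110100 → 4-byte char #4 = F4 8A BA BE.
Offset 12: leading byte 0xF0 = 11110000 → 4-byte char #5 = F0 90 81 80.
Offset 16: leading byte 0xEB = 11101011 → 3-byte char #6 = EB 92 AD.
Offset 19: leading byte 0xF0 = 11110000 → 4-byte char #7 = F0 90 91 82.
Offset 23: leading byte 0xF2 = 11110010 → 4-byte char #8 = F2 B1 8B AA.
Leading byte 0xF2 = 11110010 matches 11110xxx → 4-byte sequence.
Byte 1: 0xF2 = 11110010, payload 010 (3 bits).
Byte 2: 0xB1 = 10110001 (10xxxxxx ✓), payload 110001.
Byte 3: 0x8B = 10001011 (10xxxxxx ✓), payload 001011.
Byte 4: 0xAA = 10101010 (10xxxxxx ✓), payload 101010.
Concatenate: 010110001001011101010 = 0xB12EA (21 bits → U+B12EA).

U+B12EA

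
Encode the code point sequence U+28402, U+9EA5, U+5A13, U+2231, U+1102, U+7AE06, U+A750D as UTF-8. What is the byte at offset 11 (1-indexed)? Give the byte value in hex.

0xE2

1-indexed offset 11 is 0-indexed offset 10.
U+28402 → 4-byte form F0 A8 90 82 at offsets 0–3.
U+9EA5 → 3-byte form E9 BA A5 at offsets 4–6.
U+5A13 → 3-byte form E5 A8 93 at offsets 7–9.
U+2231 → 3-byte form E2 88 B1 at offsets 10–12.
Offset 10 falls in char 4's range; it's byte 1 of E2 88 B1 = 0xE2.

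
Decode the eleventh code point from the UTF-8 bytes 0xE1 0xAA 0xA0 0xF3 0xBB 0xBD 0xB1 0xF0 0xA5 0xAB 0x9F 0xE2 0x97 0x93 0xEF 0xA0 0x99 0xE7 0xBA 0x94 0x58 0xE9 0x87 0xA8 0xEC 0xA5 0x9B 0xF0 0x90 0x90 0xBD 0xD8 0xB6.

U+0636

Offset 0: leading byte 0xE1 = 11100001 → 3-byte char #1 = E1 AA A0.
Offset 3: leading byte 0xF3 = 11110011 → 4-byte char #2 = F3 BB BD B1.
Offset 7: leading byte 0xF0 = 11110000 → 4-byte char #3 = F0 A5 AB 9F.
Offset 11: leading byte 0xE2 = 11100010 → 3-byte char #4 = E2 97 93.
Offset 14: leading byte 0xEF = 11101111 → 3-byte char #5 = EF A0 99.
Offset 17: leading byte 0xE7 = 11100111 → 3-byte char #6 = E7 BA 94.
Offset 20: leading byte 0x58 = 01011000 → 1-byte char #7 = 58.
Offset 21: leading byte 0xE9 = 11101001 → 3-byte char #8 = E9 87 A8.
Offset 24: leading byte 0xEC = 11101100 → 3-byte char #9 = EC A5 9B.
Offset 27: leading byte 0xF0 = 11110000 → 4-byte char #10 = F0 90 90 BD.
Offset 31: leading byte 0xD8 = 11011000 → 2-byte char #11 = D8 B6.
Leading byte 0xD8 = 11011000 matches 110xxxxx → 2-byte sequence.
Byte 1: 0xD8 = 11011000, payload 11000 (5 bits).
Byte 2: 0xB6 = 10110110 (10xxxxxx ✓), payload 110110.
Concatenate: 11000110110 = 0x636 (11 bits → U+0636).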